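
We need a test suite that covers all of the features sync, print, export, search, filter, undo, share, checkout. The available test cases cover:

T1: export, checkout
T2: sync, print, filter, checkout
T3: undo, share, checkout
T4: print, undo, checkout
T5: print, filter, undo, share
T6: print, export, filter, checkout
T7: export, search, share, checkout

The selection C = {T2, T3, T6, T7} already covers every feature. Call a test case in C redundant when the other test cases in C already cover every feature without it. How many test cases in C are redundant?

1

Drop T2: sync uncovered — not redundant.
Drop T3: undo uncovered — not redundant.
Drop T6: the rest still cover every feature — redundant.
Drop T7: search uncovered — not redundant.
1 redundant: T6.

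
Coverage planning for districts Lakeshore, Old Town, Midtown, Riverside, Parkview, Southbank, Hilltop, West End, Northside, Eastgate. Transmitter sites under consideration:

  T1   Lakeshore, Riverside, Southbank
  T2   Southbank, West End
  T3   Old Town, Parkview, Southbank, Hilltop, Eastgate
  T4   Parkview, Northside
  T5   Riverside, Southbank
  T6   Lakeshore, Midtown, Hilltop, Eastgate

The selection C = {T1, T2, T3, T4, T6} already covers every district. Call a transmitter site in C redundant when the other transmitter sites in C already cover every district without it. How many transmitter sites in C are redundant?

Drop T1: Riverside uncovered — not redundant.
Drop T2: West End uncovered — not redundant.
Drop T3: Old Town uncovered — not redundant.
Drop T4: Northside uncovered — not redundant.
Drop T6: Midtown uncovered — not redundant.
None of the transmitter sites in C is redundant.

0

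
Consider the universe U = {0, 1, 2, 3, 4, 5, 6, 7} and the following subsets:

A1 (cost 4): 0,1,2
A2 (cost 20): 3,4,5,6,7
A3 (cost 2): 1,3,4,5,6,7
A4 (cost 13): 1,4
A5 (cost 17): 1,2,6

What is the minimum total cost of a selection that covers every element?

6

A1, A3 cover every element at cost 4 + 2 = 6.
Any cover uses at least 2 sets; among all covering selections none totals below 6.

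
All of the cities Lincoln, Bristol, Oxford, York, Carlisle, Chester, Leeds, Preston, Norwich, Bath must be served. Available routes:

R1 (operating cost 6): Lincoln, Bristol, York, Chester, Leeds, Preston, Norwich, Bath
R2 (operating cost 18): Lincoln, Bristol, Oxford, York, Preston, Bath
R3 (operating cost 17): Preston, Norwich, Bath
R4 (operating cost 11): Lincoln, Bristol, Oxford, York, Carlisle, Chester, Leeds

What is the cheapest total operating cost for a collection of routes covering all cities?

17

R1, R4 cover every city at operating cost 6 + 11 = 17.
Any cover uses at least 2 routes; among all covering selections none totals below 17.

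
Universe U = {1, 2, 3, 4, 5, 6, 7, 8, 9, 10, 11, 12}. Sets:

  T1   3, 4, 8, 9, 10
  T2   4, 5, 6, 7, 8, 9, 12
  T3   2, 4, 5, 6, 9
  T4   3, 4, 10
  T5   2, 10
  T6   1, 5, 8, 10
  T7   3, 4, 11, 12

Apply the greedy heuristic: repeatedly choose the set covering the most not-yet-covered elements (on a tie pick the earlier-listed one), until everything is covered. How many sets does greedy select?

Pick 1: T2 covers 7 new elements (4, 5, 6, 7, 8, 9, 12).
Pick 2: T1 covers 2 new elements (3, 10).
Pick 3: T3 covers 1 new elements (2).
Pick 4: T6 covers 1 new elements (1).
Pick 5: T7 covers 1 new elements (11).
Greedy uses 5 sets. (The true minimum is 4.)

5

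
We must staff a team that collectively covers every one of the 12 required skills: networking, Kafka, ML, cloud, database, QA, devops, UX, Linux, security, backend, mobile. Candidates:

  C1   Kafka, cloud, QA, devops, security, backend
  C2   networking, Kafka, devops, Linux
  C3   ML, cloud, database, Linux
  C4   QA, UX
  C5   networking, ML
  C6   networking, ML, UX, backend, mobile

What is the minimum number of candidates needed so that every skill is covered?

C1, C3, C6 together cover {networking, Kafka, ML, cloud, database, QA, devops, UX, Linux, security, backend, mobile} — every skill.
No 2 of the 6 candidates cover everything (all 15 pairs fall short), so 3 is minimum.

3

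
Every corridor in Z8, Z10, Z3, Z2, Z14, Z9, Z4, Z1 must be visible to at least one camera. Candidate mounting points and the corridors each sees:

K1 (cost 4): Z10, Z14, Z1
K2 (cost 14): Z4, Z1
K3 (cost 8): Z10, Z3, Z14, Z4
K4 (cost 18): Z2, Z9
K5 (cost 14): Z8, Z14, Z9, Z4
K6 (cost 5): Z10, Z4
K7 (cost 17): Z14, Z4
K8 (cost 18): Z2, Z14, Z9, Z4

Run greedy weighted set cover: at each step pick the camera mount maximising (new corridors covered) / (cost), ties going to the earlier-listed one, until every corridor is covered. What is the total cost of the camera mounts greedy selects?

44

Pick 1: K1 adds 3 new (Z10, Z14, Z1) at cost 4 (ratio 3/4).
Pick 2: K3 adds 2 new (Z3, Z4) at cost 8 (ratio 2/8).
Pick 3: K5 adds 2 new (Z8, Z9) at cost 14 (ratio 2/14).
Pick 4: K4 adds 1 new (Z2) at cost 18 (ratio 1/18).
Greedy total cost: 4 + 8 + 14 + 18 = 44.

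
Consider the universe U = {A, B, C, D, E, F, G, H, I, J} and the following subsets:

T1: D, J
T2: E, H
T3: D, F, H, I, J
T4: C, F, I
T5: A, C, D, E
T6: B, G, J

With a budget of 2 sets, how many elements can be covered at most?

Choosing T3, T5 covers {A, C, D, E, F, H, I, J} — 8 elements.
No choice of 2 sets does better; here B, G are left uncovered.

8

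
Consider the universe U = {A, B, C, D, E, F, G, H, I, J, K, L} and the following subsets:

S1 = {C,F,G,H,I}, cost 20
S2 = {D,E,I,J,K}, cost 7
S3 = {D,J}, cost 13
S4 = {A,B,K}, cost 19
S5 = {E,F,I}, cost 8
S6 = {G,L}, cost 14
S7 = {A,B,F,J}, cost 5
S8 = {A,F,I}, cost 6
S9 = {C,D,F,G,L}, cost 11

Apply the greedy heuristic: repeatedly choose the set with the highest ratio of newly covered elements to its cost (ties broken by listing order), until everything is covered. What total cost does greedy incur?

Pick 1: S7 adds 4 new (A, B, F, J) at cost 5 (ratio 4/5).
Pick 2: S2 adds 4 new (D, E, I, K) at cost 7 (ratio 4/7).
Pick 3: S9 adds 3 new (C, G, L) at cost 11 (ratio 3/11).
Pick 4: S1 adds 1 new (H) at cost 20 (ratio 1/20).
Greedy total cost: 5 + 7 + 11 + 20 = 43.

43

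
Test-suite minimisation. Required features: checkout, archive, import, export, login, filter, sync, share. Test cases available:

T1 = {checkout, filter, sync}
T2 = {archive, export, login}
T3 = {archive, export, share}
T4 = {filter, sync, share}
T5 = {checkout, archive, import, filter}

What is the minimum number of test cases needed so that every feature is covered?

3

T2, T4, T5 together cover {checkout, archive, import, export, login, filter, sync, share} — every feature.
No 2 of the 5 test cases cover everything (all 10 pairs fall short), so 3 is minimum.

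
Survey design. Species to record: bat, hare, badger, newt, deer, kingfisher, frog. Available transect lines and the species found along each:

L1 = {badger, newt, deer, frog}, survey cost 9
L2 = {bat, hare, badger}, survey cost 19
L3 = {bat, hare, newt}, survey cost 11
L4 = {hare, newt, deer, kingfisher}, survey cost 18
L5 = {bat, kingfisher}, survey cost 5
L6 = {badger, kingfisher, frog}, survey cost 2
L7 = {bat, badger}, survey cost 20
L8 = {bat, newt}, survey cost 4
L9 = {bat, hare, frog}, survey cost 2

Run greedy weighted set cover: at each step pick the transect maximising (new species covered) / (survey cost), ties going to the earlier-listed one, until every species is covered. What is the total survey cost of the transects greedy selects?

Pick 1: L6 adds 3 new (badger, kingfisher, frog) at survey cost 2 (ratio 3/2).
Pick 2: L9 adds 2 new (bat, hare) at survey cost 2 (ratio 2/2).
Pick 3: L8 adds 1 new (newt) at survey cost 4 (ratio 1/4).
Pick 4: L1 adds 1 new (deer) at survey cost 9 (ratio 1/9).
Greedy total survey cost: 2 + 2 + 4 + 9 = 17. (The true optimum is 13, so greedy overshoots here.)

17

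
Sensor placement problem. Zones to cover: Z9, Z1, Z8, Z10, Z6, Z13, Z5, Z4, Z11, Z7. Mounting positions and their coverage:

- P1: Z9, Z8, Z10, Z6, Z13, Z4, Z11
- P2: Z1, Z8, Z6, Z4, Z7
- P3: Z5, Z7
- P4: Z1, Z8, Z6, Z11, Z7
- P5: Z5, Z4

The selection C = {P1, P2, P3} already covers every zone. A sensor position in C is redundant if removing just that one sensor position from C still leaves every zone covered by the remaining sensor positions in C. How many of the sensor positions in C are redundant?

Drop P1: Z9, Z10, Z13, Z11 uncovered — not redundant.
Drop P2: Z1 uncovered — not redundant.
Drop P3: Z5 uncovered — not redundant.
None of the sensor positions in C is redundant.

0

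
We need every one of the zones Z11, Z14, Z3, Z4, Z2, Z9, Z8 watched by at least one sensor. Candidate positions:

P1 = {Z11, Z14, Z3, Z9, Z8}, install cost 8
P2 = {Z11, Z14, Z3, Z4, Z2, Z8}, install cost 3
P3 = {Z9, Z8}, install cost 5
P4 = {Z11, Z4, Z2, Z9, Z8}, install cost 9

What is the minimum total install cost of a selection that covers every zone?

P2, P3 cover every zone at install cost 3 + 5 = 8.
Any cover uses at least 2 sensor positions; among all covering selections none totals below 8.

8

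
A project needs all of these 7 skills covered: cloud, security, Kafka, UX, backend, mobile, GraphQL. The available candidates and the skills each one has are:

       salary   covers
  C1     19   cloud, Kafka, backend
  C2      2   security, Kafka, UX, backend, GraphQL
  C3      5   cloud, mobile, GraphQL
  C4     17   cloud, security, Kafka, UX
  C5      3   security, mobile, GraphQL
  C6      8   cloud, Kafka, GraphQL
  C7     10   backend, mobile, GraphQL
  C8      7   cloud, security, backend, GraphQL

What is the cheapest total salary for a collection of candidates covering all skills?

C2, C3 cover every skill at salary 2 + 5 = 7.
Any cover uses at least 2 candidates; among all covering selections none totals below 7.

7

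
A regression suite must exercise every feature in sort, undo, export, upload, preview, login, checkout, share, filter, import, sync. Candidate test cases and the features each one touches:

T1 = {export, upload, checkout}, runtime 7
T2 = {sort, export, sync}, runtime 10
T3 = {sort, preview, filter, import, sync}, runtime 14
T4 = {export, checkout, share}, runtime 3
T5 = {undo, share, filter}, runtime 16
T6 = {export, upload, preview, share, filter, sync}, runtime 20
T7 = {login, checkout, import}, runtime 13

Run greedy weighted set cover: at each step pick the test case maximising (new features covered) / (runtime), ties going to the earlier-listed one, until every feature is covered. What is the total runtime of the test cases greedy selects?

53

Pick 1: T4 adds 3 new (export, checkout, share) at runtime 3 (ratio 3/3).
Pick 2: T3 adds 5 new (sort, preview, filter, import, sync) at runtime 14 (ratio 5/14).
Pick 3: T1 adds 1 new (upload) at runtime 7 (ratio 1/7).
Pick 4: T7 adds 1 new (login) at runtime 13 (ratio 1/13).
Pick 5: T5 adds 1 new (undo) at runtime 16 (ratio 1/16).
Greedy total runtime: 3 + 14 + 7 + 13 + 16 = 53. (The true optimum is 50, so greedy overshoots here.)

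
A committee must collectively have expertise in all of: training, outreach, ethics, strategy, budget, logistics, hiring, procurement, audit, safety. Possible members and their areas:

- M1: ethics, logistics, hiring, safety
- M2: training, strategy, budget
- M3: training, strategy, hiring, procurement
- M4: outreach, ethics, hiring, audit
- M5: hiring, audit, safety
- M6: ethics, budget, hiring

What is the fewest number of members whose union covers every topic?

4

M1, M2, M3, M4 together cover {training, outreach, ethics, strategy, budget, logistics, hiring, procurement, audit, safety} — every topic.
No 3 of the 6 members cover everything (all 20 triples fall short), so 4 is minimum.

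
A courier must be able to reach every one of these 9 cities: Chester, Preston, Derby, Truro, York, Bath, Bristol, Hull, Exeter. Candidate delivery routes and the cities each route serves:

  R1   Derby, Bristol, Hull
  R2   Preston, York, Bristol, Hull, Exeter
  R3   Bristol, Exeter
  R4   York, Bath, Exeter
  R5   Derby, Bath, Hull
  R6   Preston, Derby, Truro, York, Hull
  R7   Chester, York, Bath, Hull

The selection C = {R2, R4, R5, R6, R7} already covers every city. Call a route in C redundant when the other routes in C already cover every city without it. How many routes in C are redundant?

Drop R2: Bristol uncovered — not redundant.
Drop R4: the rest still cover every city — redundant.
Drop R5: the rest still cover every city — redundant.
Drop R6: Truro uncovered — not redundant.
Drop R7: Chester uncovered — not redundant.
2 redundant: R4, R5.

2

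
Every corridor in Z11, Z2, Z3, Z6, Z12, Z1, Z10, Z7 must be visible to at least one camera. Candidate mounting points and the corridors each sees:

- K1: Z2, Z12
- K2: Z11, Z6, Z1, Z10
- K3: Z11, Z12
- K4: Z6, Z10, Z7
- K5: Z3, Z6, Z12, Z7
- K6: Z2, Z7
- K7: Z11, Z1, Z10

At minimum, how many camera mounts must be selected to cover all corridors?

K1, K2, K5 together cover {Z11, Z2, Z3, Z6, Z12, Z1, Z10, Z7} — every corridor.
No 2 of the 7 camera mounts cover everything (all 21 pairs fall short), so 3 is minimum.

3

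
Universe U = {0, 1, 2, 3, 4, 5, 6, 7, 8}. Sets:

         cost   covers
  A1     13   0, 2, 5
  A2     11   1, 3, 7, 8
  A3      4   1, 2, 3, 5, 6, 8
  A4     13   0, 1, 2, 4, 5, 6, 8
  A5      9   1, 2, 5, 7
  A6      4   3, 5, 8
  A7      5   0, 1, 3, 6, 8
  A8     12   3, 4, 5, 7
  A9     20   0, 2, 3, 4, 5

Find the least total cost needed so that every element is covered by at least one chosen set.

21

A3, A7, A8 cover every element at cost 4 + 5 + 12 = 21.
Any cover uses at least 2 sets; among all covering selections none totals below 21.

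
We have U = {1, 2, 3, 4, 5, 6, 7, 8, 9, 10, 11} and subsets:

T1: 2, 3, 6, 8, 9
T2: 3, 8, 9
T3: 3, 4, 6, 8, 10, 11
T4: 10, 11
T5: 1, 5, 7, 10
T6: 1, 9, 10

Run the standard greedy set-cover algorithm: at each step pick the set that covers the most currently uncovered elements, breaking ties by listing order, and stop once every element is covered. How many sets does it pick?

3

Pick 1: T3 covers 6 new elements (3, 4, 6, 8, 10, 11).
Pick 2: T5 covers 3 new elements (1, 5, 7).
Pick 3: T1 covers 2 new elements (2, 9).
Greedy uses 3 sets.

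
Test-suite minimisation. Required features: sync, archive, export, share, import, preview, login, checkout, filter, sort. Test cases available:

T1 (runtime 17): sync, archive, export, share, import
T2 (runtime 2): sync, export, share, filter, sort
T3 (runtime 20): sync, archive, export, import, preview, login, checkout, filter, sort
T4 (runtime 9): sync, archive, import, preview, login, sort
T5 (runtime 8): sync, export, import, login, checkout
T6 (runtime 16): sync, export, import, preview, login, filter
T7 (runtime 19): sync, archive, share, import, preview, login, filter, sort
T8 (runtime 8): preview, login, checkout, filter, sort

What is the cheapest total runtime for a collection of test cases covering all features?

T2, T4, T5 cover every feature at runtime 2 + 9 + 8 = 19.
Any cover uses at least 2 test cases; among all covering selections none totals below 19.

19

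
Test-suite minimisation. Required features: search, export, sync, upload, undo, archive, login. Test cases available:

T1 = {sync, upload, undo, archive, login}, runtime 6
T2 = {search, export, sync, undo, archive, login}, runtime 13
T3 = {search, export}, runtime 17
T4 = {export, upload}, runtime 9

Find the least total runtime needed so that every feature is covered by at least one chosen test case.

T1, T2 cover every feature at runtime 6 + 13 = 19.
Any cover uses at least 2 test cases; among all covering selections none totals below 19.

19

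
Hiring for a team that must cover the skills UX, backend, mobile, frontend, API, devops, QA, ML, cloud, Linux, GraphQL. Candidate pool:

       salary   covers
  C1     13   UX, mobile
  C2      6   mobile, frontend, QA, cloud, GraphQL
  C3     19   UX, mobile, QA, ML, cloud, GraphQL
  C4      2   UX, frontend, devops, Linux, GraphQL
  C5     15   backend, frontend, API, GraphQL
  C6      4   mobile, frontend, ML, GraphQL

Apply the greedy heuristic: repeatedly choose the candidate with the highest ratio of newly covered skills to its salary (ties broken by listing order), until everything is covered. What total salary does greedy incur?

Pick 1: C4 adds 5 new (UX, frontend, devops, Linux, GraphQL) at salary 2 (ratio 5/2).
Pick 2: C2 adds 3 new (mobile, QA, cloud) at salary 6 (ratio 3/6).
Pick 3: C6 adds 1 new (ML) at salary 4 (ratio 1/4).
Pick 4: C5 adds 2 new (backend, API) at salary 15 (ratio 2/15).
Greedy total salary: 2 + 6 + 4 + 15 = 27.

27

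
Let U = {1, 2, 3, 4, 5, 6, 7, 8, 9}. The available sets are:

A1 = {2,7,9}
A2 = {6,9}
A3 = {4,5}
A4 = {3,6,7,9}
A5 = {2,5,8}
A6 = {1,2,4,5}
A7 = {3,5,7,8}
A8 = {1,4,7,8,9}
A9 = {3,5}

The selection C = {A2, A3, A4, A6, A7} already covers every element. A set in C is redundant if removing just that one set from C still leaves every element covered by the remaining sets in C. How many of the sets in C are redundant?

3

Drop A2: the rest still cover every element — redundant.
Drop A3: the rest still cover every element — redundant.
Drop A4: the rest still cover every element — redundant.
Drop A6: 1, 2 uncovered — not redundant.
Drop A7: 8 uncovered — not redundant.
3 redundant: A2, A3, A4.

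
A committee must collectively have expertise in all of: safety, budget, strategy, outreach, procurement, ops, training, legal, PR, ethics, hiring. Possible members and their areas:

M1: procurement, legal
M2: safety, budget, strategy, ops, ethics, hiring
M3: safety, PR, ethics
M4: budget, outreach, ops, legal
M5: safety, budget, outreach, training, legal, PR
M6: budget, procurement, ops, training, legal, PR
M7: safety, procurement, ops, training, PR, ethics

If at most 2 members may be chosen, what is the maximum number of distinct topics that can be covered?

10

Choosing M2, M5 covers {safety, budget, strategy, outreach, ops, training, legal, PR, ethics, hiring} — 10 topics.
No choice of 2 members does better; here procurement is left uncovered.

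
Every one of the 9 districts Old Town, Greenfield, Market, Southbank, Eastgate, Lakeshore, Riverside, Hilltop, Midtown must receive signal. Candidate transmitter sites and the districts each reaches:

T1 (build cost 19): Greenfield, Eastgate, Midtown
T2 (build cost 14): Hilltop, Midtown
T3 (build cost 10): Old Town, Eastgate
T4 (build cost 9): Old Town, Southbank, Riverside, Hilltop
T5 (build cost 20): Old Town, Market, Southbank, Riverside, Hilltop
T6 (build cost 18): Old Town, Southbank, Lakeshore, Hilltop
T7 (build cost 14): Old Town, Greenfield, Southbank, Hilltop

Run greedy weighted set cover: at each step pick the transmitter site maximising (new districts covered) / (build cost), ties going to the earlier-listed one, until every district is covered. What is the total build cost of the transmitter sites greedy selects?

66

Pick 1: T4 adds 4 new (Old Town, Southbank, Riverside, Hilltop) at build cost 9 (ratio 4/9).
Pick 2: T1 adds 3 new (Greenfield, Eastgate, Midtown) at build cost 19 (ratio 3/19).
Pick 3: T6 adds 1 new (Lakeshore) at build cost 18 (ratio 1/18).
Pick 4: T5 adds 1 new (Market) at build cost 20 (ratio 1/20).
Greedy total build cost: 9 + 19 + 18 + 20 = 66. (The true optimum is 57, so greedy overshoots here.)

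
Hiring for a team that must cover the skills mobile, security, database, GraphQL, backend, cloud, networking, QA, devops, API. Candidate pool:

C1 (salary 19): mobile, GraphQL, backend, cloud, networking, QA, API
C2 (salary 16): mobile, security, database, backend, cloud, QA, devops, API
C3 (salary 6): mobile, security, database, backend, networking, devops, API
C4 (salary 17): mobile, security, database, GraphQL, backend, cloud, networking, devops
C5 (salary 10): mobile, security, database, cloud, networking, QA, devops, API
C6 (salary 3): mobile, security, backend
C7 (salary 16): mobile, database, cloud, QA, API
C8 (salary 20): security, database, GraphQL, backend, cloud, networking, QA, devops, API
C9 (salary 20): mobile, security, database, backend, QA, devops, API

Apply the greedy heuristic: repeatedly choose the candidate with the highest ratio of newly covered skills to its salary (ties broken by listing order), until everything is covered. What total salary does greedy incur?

33

Pick 1: C3 adds 7 new (mobile, security, database, backend, networking, devops, API) at salary 6 (ratio 7/6).
Pick 2: C5 adds 2 new (cloud, QA) at salary 10 (ratio 2/10).
Pick 3: C4 adds 1 new (GraphQL) at salary 17 (ratio 1/17).
Greedy total salary: 6 + 10 + 17 = 33. (The true optimum is 23, so greedy overshoots here.)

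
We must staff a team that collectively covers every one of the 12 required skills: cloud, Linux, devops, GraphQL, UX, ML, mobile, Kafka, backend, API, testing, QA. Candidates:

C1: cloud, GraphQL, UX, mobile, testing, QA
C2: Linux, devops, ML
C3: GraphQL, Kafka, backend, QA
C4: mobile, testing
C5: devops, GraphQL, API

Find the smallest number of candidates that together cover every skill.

C1, C2, C3, C5 together cover {cloud, Linux, devops, GraphQL, UX, ML, mobile, Kafka, backend, API, testing, QA} — every skill.
No 3 of the 5 candidates cover everything (all 10 triples fall short), so 4 is minimum.

4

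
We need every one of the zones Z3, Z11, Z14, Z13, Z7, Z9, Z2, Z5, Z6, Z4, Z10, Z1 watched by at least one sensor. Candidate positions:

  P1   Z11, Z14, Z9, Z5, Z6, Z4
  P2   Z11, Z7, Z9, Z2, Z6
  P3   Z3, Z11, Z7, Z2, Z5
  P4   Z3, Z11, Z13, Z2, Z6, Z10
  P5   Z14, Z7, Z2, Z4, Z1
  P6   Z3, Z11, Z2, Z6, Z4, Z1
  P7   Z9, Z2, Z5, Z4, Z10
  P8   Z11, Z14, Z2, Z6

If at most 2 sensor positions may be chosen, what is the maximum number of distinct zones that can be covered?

Choosing P1, P4 covers {Z3, Z11, Z14, Z13, Z9, Z2, Z5, Z6, Z4, Z10} — 10 zones.
No choice of 2 sensor positions does better; here Z7, Z1 are left uncovered.

10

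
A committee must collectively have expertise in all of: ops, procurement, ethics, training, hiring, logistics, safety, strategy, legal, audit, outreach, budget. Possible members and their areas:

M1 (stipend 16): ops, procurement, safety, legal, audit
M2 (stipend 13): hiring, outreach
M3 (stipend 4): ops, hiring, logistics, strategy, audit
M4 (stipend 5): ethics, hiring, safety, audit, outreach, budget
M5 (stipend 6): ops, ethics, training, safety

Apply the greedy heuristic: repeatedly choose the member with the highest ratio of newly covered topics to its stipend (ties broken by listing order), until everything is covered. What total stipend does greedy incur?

31

Pick 1: M3 adds 5 new (ops, hiring, logistics, strategy, audit) at stipend 4 (ratio 5/4).
Pick 2: M4 adds 4 new (ethics, safety, outreach, budget) at stipend 5 (ratio 4/5).
Pick 3: M5 adds 1 new (training) at stipend 6 (ratio 1/6).
Pick 4: M1 adds 2 new (procurement, legal) at stipend 16 (ratio 2/16).
Greedy total stipend: 4 + 5 + 6 + 16 = 31.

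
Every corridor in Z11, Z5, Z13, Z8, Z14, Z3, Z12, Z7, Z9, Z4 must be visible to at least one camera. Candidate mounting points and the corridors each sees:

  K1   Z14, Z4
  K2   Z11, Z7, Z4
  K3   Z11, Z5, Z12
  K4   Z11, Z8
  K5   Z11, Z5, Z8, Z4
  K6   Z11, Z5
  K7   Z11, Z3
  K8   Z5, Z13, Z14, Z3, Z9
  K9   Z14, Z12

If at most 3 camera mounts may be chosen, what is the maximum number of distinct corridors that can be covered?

9

Choosing K2, K3, K8 covers {Z11, Z5, Z13, Z14, Z3, Z12, Z7, Z9, Z4} — 9 corridors.
No choice of 3 camera mounts does better; here Z8 is left uncovered.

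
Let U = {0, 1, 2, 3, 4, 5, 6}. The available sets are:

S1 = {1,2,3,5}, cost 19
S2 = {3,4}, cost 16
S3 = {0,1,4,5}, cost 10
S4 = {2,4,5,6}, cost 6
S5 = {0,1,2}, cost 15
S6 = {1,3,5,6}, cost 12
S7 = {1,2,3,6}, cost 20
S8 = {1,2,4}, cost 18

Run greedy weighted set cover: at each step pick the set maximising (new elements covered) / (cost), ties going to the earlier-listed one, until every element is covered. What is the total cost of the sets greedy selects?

Pick 1: S4 adds 4 new (2, 4, 5, 6) at cost 6 (ratio 4/6).
Pick 2: S3 adds 2 new (0, 1) at cost 10 (ratio 2/10).
Pick 3: S6 adds 1 new (3) at cost 12 (ratio 1/12).
Greedy total cost: 6 + 10 + 12 = 28.

28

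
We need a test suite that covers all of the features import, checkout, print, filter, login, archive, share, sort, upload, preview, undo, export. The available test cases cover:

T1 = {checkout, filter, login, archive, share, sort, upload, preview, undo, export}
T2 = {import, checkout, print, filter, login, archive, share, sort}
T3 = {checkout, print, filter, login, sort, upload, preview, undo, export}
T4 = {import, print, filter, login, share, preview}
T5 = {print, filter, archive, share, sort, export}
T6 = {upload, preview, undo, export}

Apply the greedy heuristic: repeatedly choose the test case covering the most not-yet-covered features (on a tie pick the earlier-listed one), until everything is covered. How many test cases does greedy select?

2

Pick 1: T1 covers 10 new features (checkout, filter, login, archive, share, sort, upload, preview, undo, export).
Pick 2: T2 covers 2 new features (import, print).
Greedy uses 2 test cases.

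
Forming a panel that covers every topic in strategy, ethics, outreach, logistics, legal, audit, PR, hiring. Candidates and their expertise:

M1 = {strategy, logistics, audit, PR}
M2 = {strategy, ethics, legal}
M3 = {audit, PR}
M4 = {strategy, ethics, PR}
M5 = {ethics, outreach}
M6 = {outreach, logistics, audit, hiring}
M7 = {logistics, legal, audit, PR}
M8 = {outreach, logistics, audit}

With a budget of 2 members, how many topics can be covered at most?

7

Choosing M2, M6 covers {strategy, ethics, outreach, logistics, legal, audit, hiring} — 7 topics.
No choice of 2 members does better; here PR is left uncovered.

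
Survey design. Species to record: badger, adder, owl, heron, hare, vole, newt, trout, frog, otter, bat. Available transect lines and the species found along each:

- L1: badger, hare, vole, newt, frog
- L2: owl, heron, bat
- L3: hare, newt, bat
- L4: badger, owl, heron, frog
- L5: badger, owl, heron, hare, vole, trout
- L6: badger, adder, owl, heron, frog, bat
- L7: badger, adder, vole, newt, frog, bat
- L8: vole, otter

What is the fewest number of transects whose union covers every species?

3

L5, L7, L8 together cover {badger, adder, owl, heron, hare, vole, newt, trout, frog, otter, bat} — every species.
No 2 of the 8 transects cover everything (all 28 pairs fall short), so 3 is minimum.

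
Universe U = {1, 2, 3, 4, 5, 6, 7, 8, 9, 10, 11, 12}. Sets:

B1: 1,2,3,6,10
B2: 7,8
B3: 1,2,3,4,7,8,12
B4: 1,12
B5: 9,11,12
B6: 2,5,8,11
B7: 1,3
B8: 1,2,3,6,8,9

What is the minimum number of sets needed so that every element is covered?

B1, B3, B5, B6 together cover {1, 2, 3, 4, 5, 6, 7, 8, 9, 10, 11, 12} — every element.
No 3 of the 8 sets cover everything (all 56 triples fall short), so 4 is minimum.

4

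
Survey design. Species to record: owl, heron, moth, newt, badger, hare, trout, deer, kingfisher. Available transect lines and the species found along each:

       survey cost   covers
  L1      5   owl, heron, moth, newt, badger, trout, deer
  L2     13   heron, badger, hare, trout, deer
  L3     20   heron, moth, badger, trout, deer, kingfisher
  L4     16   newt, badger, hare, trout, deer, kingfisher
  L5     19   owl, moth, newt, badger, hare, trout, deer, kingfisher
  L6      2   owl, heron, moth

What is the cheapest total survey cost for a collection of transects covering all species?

18

L4, L6 cover every species at survey cost 16 + 2 = 18.
Any cover uses at least 2 transects; among all covering selections none totals below 18.
Greedy by coverage-per-survey cost would pick L6, L1, L4 for 23 — worse than the optimum 18.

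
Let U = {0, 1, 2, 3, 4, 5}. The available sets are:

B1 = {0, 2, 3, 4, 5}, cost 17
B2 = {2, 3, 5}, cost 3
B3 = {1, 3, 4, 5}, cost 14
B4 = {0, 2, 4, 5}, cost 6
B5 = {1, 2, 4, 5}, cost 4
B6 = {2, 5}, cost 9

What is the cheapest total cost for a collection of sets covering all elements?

B2, B4, B5 cover every element at cost 3 + 6 + 4 = 13.
Any cover uses at least 2 sets; among all covering selections none totals below 13.

13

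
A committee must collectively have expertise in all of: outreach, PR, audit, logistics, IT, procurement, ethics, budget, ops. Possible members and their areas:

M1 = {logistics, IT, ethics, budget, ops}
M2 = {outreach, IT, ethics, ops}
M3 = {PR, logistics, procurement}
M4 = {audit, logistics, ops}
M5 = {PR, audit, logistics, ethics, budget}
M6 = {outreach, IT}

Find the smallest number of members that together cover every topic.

M2, M3, M5 together cover {outreach, PR, audit, logistics, IT, procurement, ethics, budget, ops} — every topic.
No 2 of the 6 members cover everything (all 15 pairs fall short), so 3 is minimum.

3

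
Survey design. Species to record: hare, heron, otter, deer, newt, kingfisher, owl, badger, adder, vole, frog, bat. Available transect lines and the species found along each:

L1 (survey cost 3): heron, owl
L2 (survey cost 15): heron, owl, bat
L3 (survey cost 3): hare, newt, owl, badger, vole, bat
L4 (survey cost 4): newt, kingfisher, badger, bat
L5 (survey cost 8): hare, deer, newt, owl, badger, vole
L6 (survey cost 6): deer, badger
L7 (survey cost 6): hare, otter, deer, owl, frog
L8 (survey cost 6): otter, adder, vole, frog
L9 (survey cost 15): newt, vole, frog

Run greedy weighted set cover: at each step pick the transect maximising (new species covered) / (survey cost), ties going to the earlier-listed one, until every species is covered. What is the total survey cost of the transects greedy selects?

Pick 1: L3 adds 6 new (hare, newt, owl, badger, vole, bat) at survey cost 3 (ratio 6/3).
Pick 2: L7 adds 3 new (otter, deer, frog) at survey cost 6 (ratio 3/6).
Pick 3: L1 adds 1 new (heron) at survey cost 3 (ratio 1/3).
Pick 4: L4 adds 1 new (kingfisher) at survey cost 4 (ratio 1/4).
Pick 5: L8 adds 1 new (adder) at survey cost 6 (ratio 1/6).
Greedy total survey cost: 3 + 6 + 3 + 4 + 6 = 22. (The true optimum is 19, so greedy overshoots here.)

22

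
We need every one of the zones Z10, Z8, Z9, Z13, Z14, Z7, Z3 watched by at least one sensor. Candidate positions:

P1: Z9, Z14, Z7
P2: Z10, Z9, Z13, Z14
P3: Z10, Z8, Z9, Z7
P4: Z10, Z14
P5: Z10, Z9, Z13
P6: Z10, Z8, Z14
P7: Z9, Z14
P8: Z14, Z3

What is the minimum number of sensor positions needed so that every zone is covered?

3

P2, P3, P8 together cover {Z10, Z8, Z9, Z13, Z14, Z7, Z3} — every zone.
No 2 of the 8 sensor positions cover everything (all 28 pairs fall short), so 3 is minimum.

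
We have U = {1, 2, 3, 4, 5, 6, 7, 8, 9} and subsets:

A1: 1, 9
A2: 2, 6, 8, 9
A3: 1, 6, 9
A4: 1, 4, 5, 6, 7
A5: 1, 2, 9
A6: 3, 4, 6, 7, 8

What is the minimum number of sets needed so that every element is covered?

A2, A4, A6 together cover {1, 2, 3, 4, 5, 6, 7, 8, 9} — every element.
No 2 of the 6 sets cover everything (all 15 pairs fall short), so 3 is minimum.

3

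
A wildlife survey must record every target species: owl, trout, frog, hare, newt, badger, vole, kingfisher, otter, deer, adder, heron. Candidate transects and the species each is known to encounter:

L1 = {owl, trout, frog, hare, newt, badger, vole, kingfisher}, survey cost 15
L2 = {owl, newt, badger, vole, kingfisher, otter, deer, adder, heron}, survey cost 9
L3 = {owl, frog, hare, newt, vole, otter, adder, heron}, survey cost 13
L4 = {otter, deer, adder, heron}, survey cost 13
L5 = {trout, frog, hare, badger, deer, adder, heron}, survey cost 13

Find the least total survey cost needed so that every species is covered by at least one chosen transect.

22

L2, L5 cover every species at survey cost 9 + 13 = 22.
Any cover uses at least 2 transects; among all covering selections none totals below 22.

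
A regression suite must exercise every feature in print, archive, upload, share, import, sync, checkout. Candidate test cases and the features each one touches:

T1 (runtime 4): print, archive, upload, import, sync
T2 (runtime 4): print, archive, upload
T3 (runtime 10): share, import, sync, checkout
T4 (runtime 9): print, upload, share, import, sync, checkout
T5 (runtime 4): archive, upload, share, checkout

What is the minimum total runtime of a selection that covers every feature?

T1, T5 cover every feature at runtime 4 + 4 = 8.
Any cover uses at least 2 test cases; among all covering selections none totals below 8.

8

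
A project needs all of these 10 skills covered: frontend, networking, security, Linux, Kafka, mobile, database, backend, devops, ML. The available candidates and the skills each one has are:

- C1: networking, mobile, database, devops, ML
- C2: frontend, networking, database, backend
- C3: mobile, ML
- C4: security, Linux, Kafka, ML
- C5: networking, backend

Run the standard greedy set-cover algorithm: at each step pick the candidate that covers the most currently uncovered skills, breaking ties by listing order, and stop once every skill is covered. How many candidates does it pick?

3

Pick 1: C1 covers 5 new skills (networking, mobile, database, devops, ML).
Pick 2: C4 covers 3 new skills (security, Linux, Kafka).
Pick 3: C2 covers 2 new skills (frontend, backend).
Greedy uses 3 candidates.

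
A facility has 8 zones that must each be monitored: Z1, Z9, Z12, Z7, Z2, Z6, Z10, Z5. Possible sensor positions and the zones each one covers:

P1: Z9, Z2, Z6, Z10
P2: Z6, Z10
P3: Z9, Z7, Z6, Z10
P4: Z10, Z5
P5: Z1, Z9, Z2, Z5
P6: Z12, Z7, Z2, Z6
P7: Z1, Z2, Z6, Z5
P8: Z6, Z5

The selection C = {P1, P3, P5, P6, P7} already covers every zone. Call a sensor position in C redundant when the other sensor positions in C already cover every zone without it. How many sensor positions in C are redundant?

Drop P1: the rest still cover every zone — redundant.
Drop P3: the rest still cover every zone — redundant.
Drop P5: the rest still cover every zone — redundant.
Drop P6: Z12 uncovered — not redundant.
Drop P7: the rest still cover every zone — redundant.
4 redundant: P1, P3, P5, P7.

4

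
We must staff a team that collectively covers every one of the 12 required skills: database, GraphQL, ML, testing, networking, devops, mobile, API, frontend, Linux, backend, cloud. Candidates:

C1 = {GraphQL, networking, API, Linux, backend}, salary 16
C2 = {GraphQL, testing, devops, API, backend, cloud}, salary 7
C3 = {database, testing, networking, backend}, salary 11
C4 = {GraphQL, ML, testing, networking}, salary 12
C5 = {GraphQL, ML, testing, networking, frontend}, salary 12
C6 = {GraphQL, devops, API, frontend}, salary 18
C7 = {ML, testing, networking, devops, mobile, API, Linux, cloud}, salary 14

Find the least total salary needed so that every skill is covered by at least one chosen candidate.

37

C3, C5, C7 cover every skill at salary 11 + 12 + 14 = 37.
Any cover uses at least 3 candidates; among all covering selections none totals below 37.
Greedy by coverage-per-salary would pick C2, C7, C3, C5 for 44 — worse than the optimum 37.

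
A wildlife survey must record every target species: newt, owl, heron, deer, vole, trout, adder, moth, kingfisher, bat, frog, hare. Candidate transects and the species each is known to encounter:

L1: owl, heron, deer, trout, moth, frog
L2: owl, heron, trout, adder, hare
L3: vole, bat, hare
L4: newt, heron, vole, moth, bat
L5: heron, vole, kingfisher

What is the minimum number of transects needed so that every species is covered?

4

L1, L2, L4, L5 together cover {newt, owl, heron, deer, vole, trout, adder, moth, kingfisher, bat, frog, hare} — every species.
No 3 of the 5 transects cover everything (all 10 triples fall short), so 4 is minimum.
Greedy (largest uncovered first) would take L1, L3, L2, L4, L5 — 5 transects — but 4 suffice.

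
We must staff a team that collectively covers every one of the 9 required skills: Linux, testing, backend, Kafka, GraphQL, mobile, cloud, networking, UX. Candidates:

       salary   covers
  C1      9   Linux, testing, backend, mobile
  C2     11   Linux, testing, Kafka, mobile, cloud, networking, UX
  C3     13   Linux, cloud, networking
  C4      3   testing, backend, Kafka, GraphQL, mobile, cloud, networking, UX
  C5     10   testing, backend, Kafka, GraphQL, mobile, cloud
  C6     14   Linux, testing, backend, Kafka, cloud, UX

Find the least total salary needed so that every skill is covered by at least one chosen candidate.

12

C1, C4 cover every skill at salary 9 + 3 = 12.
Any cover uses at least 2 candidates; among all covering selections none totals below 12.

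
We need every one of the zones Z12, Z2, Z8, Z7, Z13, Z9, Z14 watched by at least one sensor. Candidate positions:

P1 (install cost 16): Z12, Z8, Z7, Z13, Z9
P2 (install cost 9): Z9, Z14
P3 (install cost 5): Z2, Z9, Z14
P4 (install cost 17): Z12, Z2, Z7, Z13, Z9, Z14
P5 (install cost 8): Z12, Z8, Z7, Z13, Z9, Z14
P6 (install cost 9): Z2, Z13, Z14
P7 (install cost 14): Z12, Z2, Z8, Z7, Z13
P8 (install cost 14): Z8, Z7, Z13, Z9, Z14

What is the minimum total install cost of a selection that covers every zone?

13

P3, P5 cover every zone at install cost 5 + 8 = 13.
Any cover uses at least 2 sensor positions; among all covering selections none totals below 13.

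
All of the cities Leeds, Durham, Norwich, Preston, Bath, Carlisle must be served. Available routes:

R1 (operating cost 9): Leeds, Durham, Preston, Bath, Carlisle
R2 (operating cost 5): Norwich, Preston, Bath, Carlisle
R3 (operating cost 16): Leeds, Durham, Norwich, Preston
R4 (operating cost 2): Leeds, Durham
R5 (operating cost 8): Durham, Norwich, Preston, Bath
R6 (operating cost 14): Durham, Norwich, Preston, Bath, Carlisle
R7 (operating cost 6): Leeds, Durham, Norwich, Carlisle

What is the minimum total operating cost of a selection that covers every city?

R2, R4 cover every city at operating cost 5 + 2 = 7.
Any cover uses at least 2 routes; among all covering selections none totals below 7.

7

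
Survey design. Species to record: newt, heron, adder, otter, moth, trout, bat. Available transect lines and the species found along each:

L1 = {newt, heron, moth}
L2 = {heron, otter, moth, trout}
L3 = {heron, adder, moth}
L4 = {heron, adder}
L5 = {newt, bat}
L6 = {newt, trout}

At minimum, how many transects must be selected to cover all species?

3

L2, L3, L5 together cover {newt, heron, adder, otter, moth, trout, bat} — every species.
No 2 of the 6 transects cover everything (all 15 pairs fall short), so 3 is minimum.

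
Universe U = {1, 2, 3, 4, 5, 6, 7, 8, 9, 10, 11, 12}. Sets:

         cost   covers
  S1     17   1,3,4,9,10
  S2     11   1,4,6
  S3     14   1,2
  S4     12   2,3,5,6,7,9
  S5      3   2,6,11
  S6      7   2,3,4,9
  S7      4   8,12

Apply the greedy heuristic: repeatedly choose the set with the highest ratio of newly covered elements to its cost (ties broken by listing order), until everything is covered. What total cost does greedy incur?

43

Pick 1: S5 adds 3 new (2, 6, 11) at cost 3 (ratio 3/3).
Pick 2: S7 adds 2 new (8, 12) at cost 4 (ratio 2/4).
Pick 3: S6 adds 3 new (3, 4, 9) at cost 7 (ratio 3/7).
Pick 4: S4 adds 2 new (5, 7) at cost 12 (ratio 2/12).
Pick 5: S1 adds 2 new (1, 10) at cost 17 (ratio 2/17).
Greedy total cost: 3 + 4 + 7 + 12 + 17 = 43. (The true optimum is 36, so greedy overshoots here.)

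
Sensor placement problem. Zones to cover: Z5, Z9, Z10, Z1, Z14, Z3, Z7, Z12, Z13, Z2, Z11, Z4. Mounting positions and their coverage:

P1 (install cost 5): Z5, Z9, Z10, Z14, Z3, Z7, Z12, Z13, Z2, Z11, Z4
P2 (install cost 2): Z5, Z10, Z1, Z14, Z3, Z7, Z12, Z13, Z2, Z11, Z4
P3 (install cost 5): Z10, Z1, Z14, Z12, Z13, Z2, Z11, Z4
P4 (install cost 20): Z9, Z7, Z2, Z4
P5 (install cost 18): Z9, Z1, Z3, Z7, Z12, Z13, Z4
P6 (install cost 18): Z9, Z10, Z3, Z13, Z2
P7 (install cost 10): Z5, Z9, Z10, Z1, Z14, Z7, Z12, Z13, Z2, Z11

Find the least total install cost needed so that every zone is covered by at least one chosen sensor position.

7

P1, P2 cover every zone at install cost 5 + 2 = 7.
Any cover uses at least 2 sensor positions; among all covering selections none totals below 7.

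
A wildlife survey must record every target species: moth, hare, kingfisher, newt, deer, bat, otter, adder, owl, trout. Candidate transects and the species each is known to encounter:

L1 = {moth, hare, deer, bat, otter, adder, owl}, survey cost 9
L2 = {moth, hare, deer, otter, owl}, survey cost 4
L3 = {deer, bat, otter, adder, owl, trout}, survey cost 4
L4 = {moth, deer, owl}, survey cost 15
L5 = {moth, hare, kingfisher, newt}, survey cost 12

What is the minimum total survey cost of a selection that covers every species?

L3, L5 cover every species at survey cost 4 + 12 = 16.
Any cover uses at least 2 transects; among all covering selections none totals below 16.
Greedy by coverage-per-survey cost would pick L3, L2, L5 for 20 — worse than the optimum 16.

16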